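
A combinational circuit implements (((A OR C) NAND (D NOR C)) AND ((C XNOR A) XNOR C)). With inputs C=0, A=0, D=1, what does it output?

Substituting: (((0 OR 0) NAND (1 NOR 0)) AND ((0 XNOR 0) XNOR 0))
= 0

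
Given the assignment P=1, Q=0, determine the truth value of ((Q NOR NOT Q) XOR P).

Substituting: ((0 NOR NOT 0) XOR 1)
= 1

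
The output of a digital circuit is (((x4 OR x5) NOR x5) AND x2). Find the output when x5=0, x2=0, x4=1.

Substituting: (((1 OR 0) NOR 0) AND 0)
= 0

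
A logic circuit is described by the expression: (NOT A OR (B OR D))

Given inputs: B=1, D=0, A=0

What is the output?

Substituting: (NOT 0 OR (1 OR 0))
= 1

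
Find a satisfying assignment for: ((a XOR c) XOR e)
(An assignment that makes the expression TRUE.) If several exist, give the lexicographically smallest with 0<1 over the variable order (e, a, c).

e=0, a=0, c=1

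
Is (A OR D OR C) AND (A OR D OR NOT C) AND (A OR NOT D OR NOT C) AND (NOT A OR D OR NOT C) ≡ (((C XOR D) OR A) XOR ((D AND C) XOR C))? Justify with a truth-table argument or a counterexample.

Yes, they are equivalent — the two output columns agree on all 8 assignments:
A | D | C | Expression 1 | Expression 2
---------------------------------------
0 | 0 | 0 | 0 | 0
0 | 0 | 1 | 0 | 0
0 | 1 | 0 | 1 | 1
0 | 1 | 1 | 0 | 0
1 | 0 | 0 | 1 | 1
1 | 0 | 1 | 0 | 0
1 | 1 | 0 | 1 | 1
1 | 1 | 1 | 1 | 1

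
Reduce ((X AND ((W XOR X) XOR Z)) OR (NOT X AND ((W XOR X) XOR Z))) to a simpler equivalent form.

By distribution ((E AND v) OR (E AND NOT v) = E):
= ((W XOR X) XOR Z)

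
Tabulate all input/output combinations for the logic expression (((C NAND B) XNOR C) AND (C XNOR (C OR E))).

C | B | E | Output
------------------
0 | 0 | 0 | 0
0 | 0 | 1 | 0
0 | 1 | 0 | 0
0 | 1 | 1 | 0
1 | 0 | 0 | 1
1 | 0 | 1 | 1
1 | 1 | 0 | 0
1 | 1 | 1 | 0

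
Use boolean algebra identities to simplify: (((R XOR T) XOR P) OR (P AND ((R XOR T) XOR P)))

By absorption (E OR (E AND v) = E):
= ((R XOR T) XOR P)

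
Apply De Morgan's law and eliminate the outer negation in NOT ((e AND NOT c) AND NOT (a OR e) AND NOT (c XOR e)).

NOT (e AND NOT c) OR (a OR e) OR (c XOR e)
De Morgan's: NOT(AND of terms) = OR of negations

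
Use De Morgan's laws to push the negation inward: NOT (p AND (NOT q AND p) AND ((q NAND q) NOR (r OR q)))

NOT p OR NOT (NOT q AND p) OR NOT ((q NAND q) NOR (r OR q))
De Morgan's: NOT(AND of terms) = OR of negations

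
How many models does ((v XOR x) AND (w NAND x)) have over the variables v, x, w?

Satisfying assignments: (0,1,0), (1,0,0), (1,0,1)
Count: 3 out of 8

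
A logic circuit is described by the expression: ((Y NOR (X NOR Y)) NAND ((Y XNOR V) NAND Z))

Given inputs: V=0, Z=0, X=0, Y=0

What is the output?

Substituting: ((0 NOR (0 NOR 0)) NAND ((0 XNOR 0) NAND 0))
= 1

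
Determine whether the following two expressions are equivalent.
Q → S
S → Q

No, Converse is not equivalent to original (counterexample: T=0, Q=0, S=1)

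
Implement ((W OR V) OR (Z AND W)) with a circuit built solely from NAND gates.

((((W NAND W) NAND (V NAND V)) NAND ((W NAND W) NAND (V NAND V))) NAND (((Z NAND W) NAND (Z NAND W)) NAND ((Z NAND W) NAND (Z NAND W))))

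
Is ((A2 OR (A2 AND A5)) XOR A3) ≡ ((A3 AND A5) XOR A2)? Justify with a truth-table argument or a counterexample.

No. Counterexample: with A3=1, A5=0, A2=0, Expression 1 = 1 but Expression 2 = 0.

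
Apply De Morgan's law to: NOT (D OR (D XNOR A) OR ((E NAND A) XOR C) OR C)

NOT D AND NOT (D XNOR A) AND NOT ((E NAND A) XOR C) AND NOT C
De Morgan's: NOT(OR of terms) = AND of negations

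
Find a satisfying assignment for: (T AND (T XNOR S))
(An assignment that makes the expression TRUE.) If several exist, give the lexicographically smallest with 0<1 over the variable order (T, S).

T=1, S=1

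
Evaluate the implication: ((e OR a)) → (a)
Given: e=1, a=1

Antecedent ((e OR a)) = 1; consequent (a) = 1.
1 → 1 = 1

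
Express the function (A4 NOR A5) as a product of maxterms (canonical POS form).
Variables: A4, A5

ΠM(1, 2, 3) = (A4 OR NOT A5) AND (NOT A4 OR A5) AND (NOT A4 OR NOT A5)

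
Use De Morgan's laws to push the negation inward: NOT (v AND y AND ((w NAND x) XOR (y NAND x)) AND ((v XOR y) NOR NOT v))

NOT v OR NOT y OR NOT ((w NAND x) XOR (y NAND x)) OR NOT ((v XOR y) NOR NOT v)
De Morgan's: NOT(AND of terms) = OR of negations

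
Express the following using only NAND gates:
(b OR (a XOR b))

((b NAND b) NAND (((a NAND (a NAND b)) NAND (b NAND (a NAND b))) NAND ((a NAND (a NAND b)) NAND (b NAND (a NAND b)))))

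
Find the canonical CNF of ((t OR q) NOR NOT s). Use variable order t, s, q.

(t OR s OR q) AND (t OR s OR NOT q) AND (t OR NOT s OR NOT q) AND (NOT t OR s OR q) AND (NOT t OR s OR NOT q) AND (NOT t OR NOT s OR q) AND (NOT t OR NOT s OR NOT q)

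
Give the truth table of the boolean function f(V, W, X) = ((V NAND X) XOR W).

V | W | X | Output
------------------
0 | 0 | 0 | 1
0 | 0 | 1 | 1
0 | 1 | 0 | 0
0 | 1 | 1 | 0
1 | 0 | 0 | 1
1 | 0 | 1 | 0
1 | 1 | 0 | 0
1 | 1 | 1 | 1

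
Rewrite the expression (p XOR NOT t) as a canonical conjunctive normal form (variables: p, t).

(p OR NOT t) AND (NOT p OR t)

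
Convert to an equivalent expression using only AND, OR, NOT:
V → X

NOT V OR X
(Implication elimination: A → B = NOT A OR B)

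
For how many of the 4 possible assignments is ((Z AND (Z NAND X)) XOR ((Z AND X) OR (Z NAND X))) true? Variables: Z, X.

Satisfying assignments: (0,0), (0,1), (1,1)
Count: 3 out of 4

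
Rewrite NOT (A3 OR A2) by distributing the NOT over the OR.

NOT A3 AND NOT A2
De Morgan's: NOT(OR of terms) = AND of negations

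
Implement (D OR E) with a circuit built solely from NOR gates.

((D NOR E) NOR (D NOR E))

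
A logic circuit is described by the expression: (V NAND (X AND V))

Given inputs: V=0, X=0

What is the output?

Substituting: (0 NAND (0 AND 0))
= 1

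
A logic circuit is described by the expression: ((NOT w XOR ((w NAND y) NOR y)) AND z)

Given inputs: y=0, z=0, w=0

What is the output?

Substituting: ((NOT 0 XOR ((0 NAND 0) NOR 0)) AND 0)
= 0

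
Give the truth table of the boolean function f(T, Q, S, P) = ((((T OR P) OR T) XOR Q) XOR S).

T | Q | S | P | Output
----------------------
0 | 0 | 0 | 0 | 0
0 | 0 | 0 | 1 | 1
0 | 0 | 1 | 0 | 1
0 | 0 | 1 | 1 | 0
0 | 1 | 0 | 0 | 1
0 | 1 | 0 | 1 | 0
0 | 1 | 1 | 0 | 0
0 | 1 | 1 | 1 | 1
1 | 0 | 0 | 0 | 1
1 | 0 | 0 | 1 | 1
1 | 0 | 1 | 0 | 0
1 | 0 | 1 | 1 | 0
1 | 1 | 0 | 0 | 0
1 | 1 | 0 | 1 | 0
1 | 1 | 1 | 0 | 1
1 | 1 | 1 | 1 | 1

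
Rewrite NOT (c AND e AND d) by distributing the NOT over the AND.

NOT c OR NOT e OR NOT d
De Morgan's: NOT(AND of terms) = OR of negations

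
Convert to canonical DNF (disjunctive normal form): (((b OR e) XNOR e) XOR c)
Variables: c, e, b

(NOT c AND NOT e AND NOT b) OR (NOT c AND e AND NOT b) OR (NOT c AND e AND b) OR (c AND NOT e AND b)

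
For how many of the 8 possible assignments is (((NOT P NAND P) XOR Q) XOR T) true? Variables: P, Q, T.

Satisfying assignments: (0,0,0), (0,1,1), (1,0,0), (1,1,1)
Count: 4 out of 8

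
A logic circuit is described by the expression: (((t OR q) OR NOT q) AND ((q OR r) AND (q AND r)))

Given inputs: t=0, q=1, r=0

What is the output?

Substituting: (((0 OR 1) OR NOT 1) AND ((1 OR 0) AND (1 AND 0)))
= 0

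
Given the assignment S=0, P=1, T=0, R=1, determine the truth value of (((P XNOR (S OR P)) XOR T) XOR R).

Substituting: (((1 XNOR (0 OR 1)) XOR 0) XOR 1)
= 0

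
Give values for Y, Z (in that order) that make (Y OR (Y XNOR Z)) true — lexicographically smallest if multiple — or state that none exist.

Y=0, Z=0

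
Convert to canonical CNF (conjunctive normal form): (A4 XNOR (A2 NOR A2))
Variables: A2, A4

(A2 OR A4) AND (NOT A2 OR NOT A4)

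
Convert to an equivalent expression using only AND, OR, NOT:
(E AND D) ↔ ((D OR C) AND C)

((E AND D) AND ((D OR C) AND C)) OR (NOT (E AND D) AND NOT ((D OR C) AND C))
(Biconditional = both true or both false)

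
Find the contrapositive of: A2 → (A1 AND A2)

Contrapositive: NOT (A1 AND A2) → NOT A2
Note: A statement and its contrapositive are logically equivalent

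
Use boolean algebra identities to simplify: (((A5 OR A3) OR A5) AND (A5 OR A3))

By absorption (E AND (E OR v) = E):
= (A5 OR A3)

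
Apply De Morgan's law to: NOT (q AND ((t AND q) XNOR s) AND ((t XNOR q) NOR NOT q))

NOT q OR NOT ((t AND q) XNOR s) OR NOT ((t XNOR q) NOR NOT q)
De Morgan's: NOT(AND of terms) = OR of negations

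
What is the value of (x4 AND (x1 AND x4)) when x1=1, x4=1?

Substituting: (1 AND (1 AND 1))
= 1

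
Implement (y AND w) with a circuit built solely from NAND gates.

((y NAND w) NAND (y NAND w))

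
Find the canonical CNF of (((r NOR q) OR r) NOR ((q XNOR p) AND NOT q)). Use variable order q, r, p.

(q OR r OR p) AND (q OR r OR NOT p) AND (q OR NOT r OR p) AND (q OR NOT r OR NOT p) AND (NOT q OR NOT r OR p) AND (NOT q OR NOT r OR NOT p)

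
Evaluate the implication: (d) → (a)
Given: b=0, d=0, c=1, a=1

Antecedent (d) = 0; consequent (a) = 1.
0 → 1 = 1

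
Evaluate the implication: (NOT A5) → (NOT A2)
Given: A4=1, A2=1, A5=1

Antecedent (NOT A5) = 0; consequent (NOT A2) = 0.
0 → 0 = 1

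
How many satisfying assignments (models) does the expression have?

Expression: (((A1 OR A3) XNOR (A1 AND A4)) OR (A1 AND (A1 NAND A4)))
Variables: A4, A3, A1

Satisfying assignments: (0,0,0), (0,0,1), (0,1,1), (1,0,0), (1,0,1), (1,1,1)
Count: 6 out of 8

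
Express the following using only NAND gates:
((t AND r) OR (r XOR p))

((((t NAND r) NAND (t NAND r)) NAND ((t NAND r) NAND (t NAND r))) NAND (((r NAND (r NAND p)) NAND (p NAND (r NAND p))) NAND ((r NAND (r NAND p)) NAND (p NAND (r NAND p)))))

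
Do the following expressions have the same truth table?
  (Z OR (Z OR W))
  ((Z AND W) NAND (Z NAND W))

No. Counterexample: with W=0, Z=0, Expression 1 = 0 but Expression 2 = 1.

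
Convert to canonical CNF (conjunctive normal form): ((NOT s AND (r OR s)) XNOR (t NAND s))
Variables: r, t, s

(r OR t OR s) AND (r OR t OR NOT s) AND (r OR NOT t OR s) AND (NOT r OR t OR NOT s)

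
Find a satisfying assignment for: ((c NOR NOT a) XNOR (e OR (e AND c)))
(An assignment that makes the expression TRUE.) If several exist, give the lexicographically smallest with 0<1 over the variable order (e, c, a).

e=0, c=0, a=0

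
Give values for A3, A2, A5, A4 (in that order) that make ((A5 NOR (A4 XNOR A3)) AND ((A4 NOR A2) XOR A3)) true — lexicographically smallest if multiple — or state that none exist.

A3=1, A2=1, A5=0, A4=0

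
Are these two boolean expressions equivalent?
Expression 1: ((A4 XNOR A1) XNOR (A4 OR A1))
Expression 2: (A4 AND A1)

Yes, they are equivalent — the two output columns agree on all 4 assignments:
A4 | A1 | Expression 1 | Expression 2
-------------------------------------
0 | 0 | 0 | 0
0 | 1 | 0 | 0
1 | 0 | 0 | 0
1 | 1 | 1 | 1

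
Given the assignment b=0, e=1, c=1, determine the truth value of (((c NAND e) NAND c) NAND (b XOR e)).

Substituting: (((1 NAND 1) NAND 1) NAND (0 XOR 1))
= 0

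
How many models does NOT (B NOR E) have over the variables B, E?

Satisfying assignments: (0,1), (1,0), (1,1)
Count: 3 out of 4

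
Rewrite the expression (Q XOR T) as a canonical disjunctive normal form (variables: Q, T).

(NOT Q AND T) OR (Q AND NOT T)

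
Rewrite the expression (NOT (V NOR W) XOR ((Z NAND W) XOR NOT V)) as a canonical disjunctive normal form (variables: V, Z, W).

(NOT V AND NOT Z AND W) OR (V AND Z AND W)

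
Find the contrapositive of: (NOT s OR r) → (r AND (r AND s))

Contrapositive: NOT (r AND (r AND s)) → NOT (NOT s OR r)
Note: A statement and its contrapositive are logically equivalent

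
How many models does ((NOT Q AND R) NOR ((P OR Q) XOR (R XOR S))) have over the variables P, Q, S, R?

Satisfying assignments: (0,0,0,0), (0,1,0,1), (0,1,1,0), (1,0,1,0), (1,1,0,1), (1,1,1,0)
Count: 6 out of 16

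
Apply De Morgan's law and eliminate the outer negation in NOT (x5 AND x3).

NOT x5 OR NOT x3
De Morgan's: NOT(AND of terms) = OR of negations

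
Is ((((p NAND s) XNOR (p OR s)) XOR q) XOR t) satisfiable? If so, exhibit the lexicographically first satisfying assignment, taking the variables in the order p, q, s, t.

p=0, q=0, s=0, t=1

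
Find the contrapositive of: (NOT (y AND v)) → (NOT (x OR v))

Contrapositive: (x OR v) → (y AND v)
Note: A statement and its contrapositive are logically equivalent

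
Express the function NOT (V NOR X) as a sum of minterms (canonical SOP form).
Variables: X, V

Σm(1, 2, 3) = (NOT X AND V) OR (X AND NOT V) OR (X AND V)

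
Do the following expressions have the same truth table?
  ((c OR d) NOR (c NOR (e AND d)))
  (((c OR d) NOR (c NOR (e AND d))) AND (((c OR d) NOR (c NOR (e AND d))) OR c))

Yes, they are equivalent — the two output columns agree on all 8 assignments:
d | c | e | Expression 1 | Expression 2
---------------------------------------
0 | 0 | 0 | 0 | 0
0 | 0 | 1 | 0 | 0
0 | 1 | 0 | 0 | 0
0 | 1 | 1 | 0 | 0
1 | 0 | 0 | 0 | 0
1 | 0 | 1 | 0 | 0
1 | 1 | 0 | 0 | 0
1 | 1 | 1 | 0 | 0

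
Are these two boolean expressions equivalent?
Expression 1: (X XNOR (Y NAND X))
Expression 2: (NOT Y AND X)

Yes, they are equivalent — the two output columns agree on all 4 assignments:
Y | X | Expression 1 | Expression 2
-----------------------------------
0 | 0 | 0 | 0
0 | 1 | 1 | 1
1 | 0 | 0 | 0
1 | 1 | 0 | 0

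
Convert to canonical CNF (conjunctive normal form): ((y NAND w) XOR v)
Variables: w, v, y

(w OR NOT v OR y) AND (w OR NOT v OR NOT y) AND (NOT w OR v OR NOT y) AND (NOT w OR NOT v OR y)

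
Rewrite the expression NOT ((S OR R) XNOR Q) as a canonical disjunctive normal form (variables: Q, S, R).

(NOT Q AND NOT S AND R) OR (NOT Q AND S AND NOT R) OR (NOT Q AND S AND R) OR (Q AND NOT S AND NOT R)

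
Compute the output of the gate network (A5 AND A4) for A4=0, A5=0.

Substituting: (0 AND 0)
= 0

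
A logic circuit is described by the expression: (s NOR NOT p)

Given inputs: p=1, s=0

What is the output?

Substituting: (0 NOR NOT 1)
= 1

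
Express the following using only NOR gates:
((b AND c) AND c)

((((b NOR b) NOR (c NOR c)) NOR ((b NOR b) NOR (c NOR c))) NOR (c NOR c))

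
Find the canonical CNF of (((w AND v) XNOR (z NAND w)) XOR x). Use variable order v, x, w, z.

(v OR x OR w OR z) AND (v OR x OR w OR NOT z) AND (v OR x OR NOT w OR z) AND (v OR NOT x OR NOT w OR NOT z) AND (NOT v OR x OR w OR z) AND (NOT v OR x OR w OR NOT z) AND (NOT v OR x OR NOT w OR NOT z) AND (NOT v OR NOT x OR NOT w OR z)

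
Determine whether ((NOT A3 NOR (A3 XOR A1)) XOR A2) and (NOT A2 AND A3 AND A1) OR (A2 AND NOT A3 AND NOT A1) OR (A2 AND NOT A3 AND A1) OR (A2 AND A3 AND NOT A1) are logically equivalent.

Yes, they are equivalent — the two output columns agree on all 8 assignments:
A2 | A3 | A1 | Expression 1 | Expression 2
------------------------------------------
0 | 0 | 0 | 0 | 0
0 | 0 | 1 | 0 | 0
0 | 1 | 0 | 0 | 0
0 | 1 | 1 | 1 | 1
1 | 0 | 0 | 1 | 1
1 | 0 | 1 | 1 | 1
1 | 1 | 0 | 1 | 1
1 | 1 | 1 | 0 | 0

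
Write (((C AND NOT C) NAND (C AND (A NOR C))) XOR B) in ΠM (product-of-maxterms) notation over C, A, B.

ΠM(1, 3, 5, 7) = (C OR A OR NOT B) AND (C OR NOT A OR NOT B) AND (NOT C OR A OR NOT B) AND (NOT C OR NOT A OR NOT B)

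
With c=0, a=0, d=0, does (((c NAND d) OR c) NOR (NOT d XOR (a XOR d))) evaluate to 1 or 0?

Substituting: (((0 NAND 0) OR 0) NOR (NOT 0 XOR (0 XOR 0)))
= 0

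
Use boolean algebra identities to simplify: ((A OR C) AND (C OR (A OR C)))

By absorption (E AND (E OR v) = E):
= (A OR C)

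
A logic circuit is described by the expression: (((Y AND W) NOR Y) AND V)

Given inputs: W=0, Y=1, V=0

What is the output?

Substituting: (((1 AND 0) NOR 1) AND 0)
= 0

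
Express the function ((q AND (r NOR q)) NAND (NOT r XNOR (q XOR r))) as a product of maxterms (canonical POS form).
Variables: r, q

ΠM() = TRUE (no maxterms)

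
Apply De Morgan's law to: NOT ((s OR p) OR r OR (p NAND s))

NOT (s OR p) AND NOT r AND NOT (p NAND s)
De Morgan's: NOT(OR of terms) = AND of negations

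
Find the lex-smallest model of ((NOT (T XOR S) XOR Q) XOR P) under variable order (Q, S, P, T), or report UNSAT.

Q=0, S=0, P=0, T=0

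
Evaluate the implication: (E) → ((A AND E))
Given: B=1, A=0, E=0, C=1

Antecedent (E) = 0; consequent ((A AND E)) = 0.
0 → 0 = 1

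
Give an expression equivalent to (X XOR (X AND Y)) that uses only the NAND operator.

((X NAND (X NAND ((X NAND Y) NAND (X NAND Y)))) NAND (((X NAND Y) NAND (X NAND Y)) NAND (X NAND ((X NAND Y) NAND (X NAND Y)))))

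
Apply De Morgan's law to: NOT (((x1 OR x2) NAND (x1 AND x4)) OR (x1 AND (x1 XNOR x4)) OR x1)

NOT ((x1 OR x2) NAND (x1 AND x4)) AND NOT (x1 AND (x1 XNOR x4)) AND NOT x1
De Morgan's: NOT(OR of terms) = AND of negations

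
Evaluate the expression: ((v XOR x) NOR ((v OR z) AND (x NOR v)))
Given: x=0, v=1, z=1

Substituting: ((1 XOR 0) NOR ((1 OR 1) AND (0 NOR 1)))
= 0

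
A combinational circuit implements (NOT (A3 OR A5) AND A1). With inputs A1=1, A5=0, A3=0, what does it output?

Substituting: (NOT (0 OR 0) AND 1)
= 1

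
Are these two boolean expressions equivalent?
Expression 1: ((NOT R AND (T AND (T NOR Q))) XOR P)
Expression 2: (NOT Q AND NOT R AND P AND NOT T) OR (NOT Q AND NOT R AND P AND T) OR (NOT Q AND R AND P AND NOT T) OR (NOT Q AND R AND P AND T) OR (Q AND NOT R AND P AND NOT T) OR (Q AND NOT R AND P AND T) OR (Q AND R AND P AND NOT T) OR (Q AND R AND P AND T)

Yes, they are equivalent — the two output columns agree on all 16 assignments:
Q | R | P | T | Expression 1 | Expression 2
-------------------------------------------
0 | 0 | 0 | 0 | 0 | 0
0 | 0 | 0 | 1 | 0 | 0
0 | 0 | 1 | 0 | 1 | 1
0 | 0 | 1 | 1 | 1 | 1
0 | 1 | 0 | 0 | 0 | 0
0 | 1 | 0 | 1 | 0 | 0
0 | 1 | 1 | 0 | 1 | 1
0 | 1 | 1 | 1 | 1 | 1
1 | 0 | 0 | 0 | 0 | 0
1 | 0 | 0 | 1 | 0 | 0
1 | 0 | 1 | 0 | 1 | 1
1 | 0 | 1 | 1 | 1 | 1
1 | 1 | 0 | 0 | 0 | 0
1 | 1 | 0 | 1 | 0 | 0
1 | 1 | 1 | 0 | 1 | 1
1 | 1 | 1 | 1 | 1 | 1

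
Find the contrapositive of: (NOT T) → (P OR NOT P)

Contrapositive: NOT (P OR NOT P) → T
Note: A statement and its contrapositive are logically equivalent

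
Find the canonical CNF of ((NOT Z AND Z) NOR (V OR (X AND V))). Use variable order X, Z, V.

(X OR Z OR NOT V) AND (X OR NOT Z OR NOT V) AND (NOT X OR Z OR NOT V) AND (NOT X OR NOT Z OR NOT V)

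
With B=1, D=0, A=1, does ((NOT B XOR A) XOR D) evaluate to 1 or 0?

Substituting: ((NOT 1 XOR 1) XOR 0)
= 1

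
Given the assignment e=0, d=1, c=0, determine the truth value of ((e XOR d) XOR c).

Substituting: ((0 XOR 1) XOR 0)
= 1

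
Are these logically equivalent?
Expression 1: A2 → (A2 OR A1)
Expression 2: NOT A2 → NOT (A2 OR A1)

No, Inverse is not equivalent to original (counterexample: A2=0, A1=1)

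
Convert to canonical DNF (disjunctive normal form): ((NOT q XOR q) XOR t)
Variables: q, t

(NOT q AND NOT t) OR (q AND NOT t)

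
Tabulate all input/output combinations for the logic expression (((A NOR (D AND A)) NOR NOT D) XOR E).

E | A | D | Output
------------------
0 | 0 | 0 | 0
0 | 0 | 1 | 0
0 | 1 | 0 | 0
0 | 1 | 1 | 1
1 | 0 | 0 | 1
1 | 0 | 1 | 1
1 | 1 | 0 | 1
1 | 1 | 1 | 0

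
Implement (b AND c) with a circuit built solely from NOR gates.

((b NOR b) NOR (c NOR c))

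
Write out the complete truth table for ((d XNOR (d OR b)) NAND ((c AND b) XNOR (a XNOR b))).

d | a | c | b | Output
----------------------
0 | 0 | 0 | 0 | 1
0 | 0 | 0 | 1 | 1
0 | 0 | 1 | 0 | 1
0 | 0 | 1 | 1 | 1
0 | 1 | 0 | 0 | 0
0 | 1 | 0 | 1 | 1
0 | 1 | 1 | 0 | 0
0 | 1 | 1 | 1 | 1
1 | 0 | 0 | 0 | 1
1 | 0 | 0 | 1 | 0
1 | 0 | 1 | 0 | 1
1 | 0 | 1 | 1 | 1
1 | 1 | 0 | 0 | 0
1 | 1 | 0 | 1 | 1
1 | 1 | 1 | 0 | 0
1 | 1 | 1 | 1 | 0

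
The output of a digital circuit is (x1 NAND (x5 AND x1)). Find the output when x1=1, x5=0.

Substituting: (1 NAND (0 AND 1))
= 1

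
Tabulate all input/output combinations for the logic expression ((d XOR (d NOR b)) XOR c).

d | b | c | Output
------------------
0 | 0 | 0 | 1
0 | 0 | 1 | 0
0 | 1 | 0 | 0
0 | 1 | 1 | 1
1 | 0 | 0 | 1
1 | 0 | 1 | 0
1 | 1 | 0 | 1
1 | 1 | 1 | 0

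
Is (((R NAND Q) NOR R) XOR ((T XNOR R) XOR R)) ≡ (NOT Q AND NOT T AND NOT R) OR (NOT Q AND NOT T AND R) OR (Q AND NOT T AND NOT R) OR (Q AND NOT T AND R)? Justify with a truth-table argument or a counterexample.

Yes, they are equivalent — the two output columns agree on all 8 assignments:
Q | T | R | Expression 1 | Expression 2
---------------------------------------
0 | 0 | 0 | 1 | 1
0 | 0 | 1 | 1 | 1
0 | 1 | 0 | 0 | 0
0 | 1 | 1 | 0 | 0
1 | 0 | 0 | 1 | 1
1 | 0 | 1 | 1 | 1
1 | 1 | 0 | 0 | 0
1 | 1 | 1 | 0 | 0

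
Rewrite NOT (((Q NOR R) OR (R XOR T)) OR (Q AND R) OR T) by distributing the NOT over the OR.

NOT ((Q NOR R) OR (R XOR T)) AND NOT (Q AND R) AND NOT T
De Morgan's: NOT(OR of terms) = AND of negations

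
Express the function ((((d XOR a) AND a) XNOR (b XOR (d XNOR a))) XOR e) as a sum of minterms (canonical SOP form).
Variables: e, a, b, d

Σm(1, 2, 6, 7, 8, 11, 12, 13) = (NOT e AND NOT a AND NOT b AND d) OR (NOT e AND NOT a AND b AND NOT d) OR (NOT e AND a AND b AND NOT d) OR (NOT e AND a AND b AND d) OR (e AND NOT a AND NOT b AND NOT d) OR (e AND NOT a AND b AND d) OR (e AND a AND NOT b AND NOT d) OR (e AND a AND NOT b AND d)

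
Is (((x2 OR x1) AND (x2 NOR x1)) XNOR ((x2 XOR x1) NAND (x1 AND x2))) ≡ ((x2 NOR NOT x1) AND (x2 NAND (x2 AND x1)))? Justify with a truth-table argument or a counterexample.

No. Counterexample: with x2=0, x1=1, Expression 1 = 0 but Expression 2 = 1.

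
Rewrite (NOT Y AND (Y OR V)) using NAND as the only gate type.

(((Y NAND Y) NAND ((Y NAND Y) NAND (V NAND V))) NAND ((Y NAND Y) NAND ((Y NAND Y) NAND (V NAND V))))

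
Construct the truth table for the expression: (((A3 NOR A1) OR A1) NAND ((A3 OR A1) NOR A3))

A3 | A1 | Output
----------------
0 | 0 | 0
0 | 1 | 1
1 | 0 | 1
1 | 1 | 1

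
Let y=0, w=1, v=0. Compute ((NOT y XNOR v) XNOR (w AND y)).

Substituting: ((NOT 0 XNOR 0) XNOR (1 AND 0))
= 1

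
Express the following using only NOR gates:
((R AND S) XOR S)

((((((R NOR R) NOR (S NOR S)) NOR S) NOR (((R NOR R) NOR (S NOR S)) NOR S)) NOR ((((R NOR R) NOR (S NOR S)) NOR S) NOR (((R NOR R) NOR (S NOR S)) NOR S))) NOR ((((((R NOR R) NOR (S NOR S)) NOR ((R NOR R) NOR (S NOR S))) NOR (S NOR S)) NOR ((((R NOR R) NOR (S NOR S)) NOR ((R NOR R) NOR (S NOR S))) NOR (S NOR S))) NOR (((((R NOR R) NOR (S NOR S)) NOR ((R NOR R) NOR (S NOR S))) NOR (S NOR S)) NOR ((((R NOR R) NOR (S NOR S)) NOR ((R NOR R) NOR (S NOR S))) NOR (S NOR S)))))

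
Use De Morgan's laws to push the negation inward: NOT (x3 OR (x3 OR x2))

NOT x3 AND NOT (x3 OR x2)
De Morgan's: NOT(OR of terms) = AND of negations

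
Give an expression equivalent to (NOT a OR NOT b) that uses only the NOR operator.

(((a NOR a) NOR (b NOR b)) NOR ((a NOR a) NOR (b NOR b)))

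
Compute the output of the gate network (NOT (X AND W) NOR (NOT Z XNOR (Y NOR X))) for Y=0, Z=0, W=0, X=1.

Substituting: (NOT (1 AND 0) NOR (NOT 0 XNOR (0 NOR 1)))
= 0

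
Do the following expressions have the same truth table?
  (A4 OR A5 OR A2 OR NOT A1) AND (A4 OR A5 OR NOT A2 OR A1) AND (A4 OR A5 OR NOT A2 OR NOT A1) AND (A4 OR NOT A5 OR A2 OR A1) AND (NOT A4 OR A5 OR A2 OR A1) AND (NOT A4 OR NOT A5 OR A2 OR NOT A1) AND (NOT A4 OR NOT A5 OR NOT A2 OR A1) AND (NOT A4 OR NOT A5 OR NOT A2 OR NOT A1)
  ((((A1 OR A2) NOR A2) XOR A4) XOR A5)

Yes, they are equivalent — the two output columns agree on all 16 assignments:
A4 | A5 | A2 | A1 | Expression 1 | Expression 2
-----------------------------------------------
0 | 0 | 0 | 0 | 1 | 1
0 | 0 | 0 | 1 | 0 | 0
0 | 0 | 1 | 0 | 0 | 0
0 | 0 | 1 | 1 | 0 | 0
0 | 1 | 0 | 0 | 0 | 0
0 | 1 | 0 | 1 | 1 | 1
0 | 1 | 1 | 0 | 1 | 1
0 | 1 | 1 | 1 | 1 | 1
1 | 0 | 0 | 0 | 0 | 0
1 | 0 | 0 | 1 | 1 | 1
1 | 0 | 1 | 0 | 1 | 1
1 | 0 | 1 | 1 | 1 | 1
1 | 1 | 0 | 0 | 1 | 1
1 | 1 | 0 | 1 | 0 | 0
1 | 1 | 1 | 0 | 0 | 0
1 | 1 | 1 | 1 | 0 | 0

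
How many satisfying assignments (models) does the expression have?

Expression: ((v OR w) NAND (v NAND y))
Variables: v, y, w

Satisfying assignments: (0,0,0), (0,1,0), (1,1,0), (1,1,1)
Count: 4 out of 8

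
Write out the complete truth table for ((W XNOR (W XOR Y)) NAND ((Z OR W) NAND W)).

W | Z | Y | Output
------------------
0 | 0 | 0 | 0
0 | 0 | 1 | 1
0 | 1 | 0 | 0
0 | 1 | 1 | 1
1 | 0 | 0 | 1
1 | 0 | 1 | 1
1 | 1 | 0 | 1
1 | 1 | 1 | 1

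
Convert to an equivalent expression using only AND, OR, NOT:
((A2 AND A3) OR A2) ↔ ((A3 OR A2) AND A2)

(((A2 AND A3) OR A2) AND ((A3 OR A2) AND A2)) OR (NOT ((A2 AND A3) OR A2) AND NOT ((A3 OR A2) AND A2))
(Biconditional = both true or both false)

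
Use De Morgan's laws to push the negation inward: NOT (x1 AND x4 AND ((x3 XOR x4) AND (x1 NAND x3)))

NOT x1 OR NOT x4 OR NOT ((x3 XOR x4) AND (x1 NAND x3))
De Morgan's: NOT(AND of terms) = OR of negations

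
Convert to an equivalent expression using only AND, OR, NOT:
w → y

NOT w OR y
(Implication elimination: A → B = NOT A OR B)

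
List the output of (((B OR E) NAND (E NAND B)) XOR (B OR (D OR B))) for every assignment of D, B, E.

D | B | E | Output
------------------
0 | 0 | 0 | 1
0 | 0 | 1 | 0
0 | 1 | 0 | 1
0 | 1 | 1 | 0
1 | 0 | 0 | 0
1 | 0 | 1 | 1
1 | 1 | 0 | 1
1 | 1 | 1 | 0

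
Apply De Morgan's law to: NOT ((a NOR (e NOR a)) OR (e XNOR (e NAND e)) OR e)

NOT (a NOR (e NOR a)) AND NOT (e XNOR (e NAND e)) AND NOT e
De Morgan's: NOT(OR of terms) = AND of negations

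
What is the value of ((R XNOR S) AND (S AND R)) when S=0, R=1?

Substituting: ((1 XNOR 0) AND (0 AND 1))
= 0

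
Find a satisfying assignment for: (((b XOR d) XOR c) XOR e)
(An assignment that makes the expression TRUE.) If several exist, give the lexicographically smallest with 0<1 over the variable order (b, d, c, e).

b=0, d=0, c=0, e=1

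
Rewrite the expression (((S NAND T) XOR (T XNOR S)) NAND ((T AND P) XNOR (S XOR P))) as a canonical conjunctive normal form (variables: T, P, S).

(T OR NOT P OR NOT S) AND (NOT T OR P OR S) AND (NOT T OR NOT P OR S)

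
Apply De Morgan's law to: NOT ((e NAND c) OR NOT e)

NOT (e NAND c) AND e
De Morgan's: NOT(OR of terms) = AND of negations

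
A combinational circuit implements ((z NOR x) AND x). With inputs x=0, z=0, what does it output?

Substituting: ((0 NOR 0) AND 0)
= 0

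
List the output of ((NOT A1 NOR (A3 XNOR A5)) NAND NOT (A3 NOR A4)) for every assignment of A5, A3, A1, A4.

A5 | A3 | A1 | A4 | Output
--------------------------
0 | 0 | 0 | 0 | 1
0 | 0 | 0 | 1 | 1
0 | 0 | 1 | 0 | 1
0 | 0 | 1 | 1 | 1
0 | 1 | 0 | 0 | 1
0 | 1 | 0 | 1 | 1
0 | 1 | 1 | 0 | 0
0 | 1 | 1 | 1 | 0
1 | 0 | 0 | 0 | 1
1 | 0 | 0 | 1 | 1
1 | 0 | 1 | 0 | 1
1 | 0 | 1 | 1 | 0
1 | 1 | 0 | 0 | 1
1 | 1 | 0 | 1 | 1
1 | 1 | 1 | 0 | 1
1 | 1 | 1 | 1 | 1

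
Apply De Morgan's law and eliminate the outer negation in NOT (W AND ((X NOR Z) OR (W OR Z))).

NOT W OR NOT ((X NOR Z) OR (W OR Z))
De Morgan's: NOT(AND of terms) = OR of negations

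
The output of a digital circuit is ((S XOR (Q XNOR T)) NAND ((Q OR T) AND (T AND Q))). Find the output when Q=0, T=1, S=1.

Substituting: ((1 XOR (0 XNOR 1)) NAND ((0 OR 1) AND (1 AND 0)))
= 1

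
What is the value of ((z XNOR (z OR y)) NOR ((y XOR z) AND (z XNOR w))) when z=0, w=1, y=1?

Substituting: ((0 XNOR (0 OR 1)) NOR ((1 XOR 0) AND (0 XNOR 1)))
= 1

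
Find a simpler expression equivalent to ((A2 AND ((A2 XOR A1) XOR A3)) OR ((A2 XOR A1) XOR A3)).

By absorption (E OR (E AND v) = E):
= ((A2 XOR A1) XOR A3)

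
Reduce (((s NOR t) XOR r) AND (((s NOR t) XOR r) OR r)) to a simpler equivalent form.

By absorption (E AND (E OR v) = E):
= ((s NOR t) XOR r)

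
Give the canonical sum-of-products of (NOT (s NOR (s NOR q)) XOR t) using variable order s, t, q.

Σm(0, 3, 4, 5) = (NOT s AND NOT t AND NOT q) OR (NOT s AND t AND q) OR (s AND NOT t AND NOT q) OR (s AND NOT t AND q)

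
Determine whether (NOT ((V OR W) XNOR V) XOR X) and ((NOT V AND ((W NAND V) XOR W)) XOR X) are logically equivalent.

No. Counterexample: with V=0, W=0, X=0, Expression 1 = 0 but Expression 2 = 1.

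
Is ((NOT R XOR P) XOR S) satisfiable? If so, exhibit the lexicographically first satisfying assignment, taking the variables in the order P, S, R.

P=0, S=0, R=0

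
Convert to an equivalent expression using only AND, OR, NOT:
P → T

NOT P OR T
(Implication elimination: A → B = NOT A OR B)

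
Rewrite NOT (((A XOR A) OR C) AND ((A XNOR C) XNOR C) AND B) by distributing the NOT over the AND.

NOT ((A XOR A) OR C) OR NOT ((A XNOR C) XNOR C) OR NOT B
De Morgan's: NOT(AND of terms) = OR of negations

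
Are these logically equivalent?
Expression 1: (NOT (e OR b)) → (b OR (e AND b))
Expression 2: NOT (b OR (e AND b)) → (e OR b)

Yes, Contrapositive is always equivalent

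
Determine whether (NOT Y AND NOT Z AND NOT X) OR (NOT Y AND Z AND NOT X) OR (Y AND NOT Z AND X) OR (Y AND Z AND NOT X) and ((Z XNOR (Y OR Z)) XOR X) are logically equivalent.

Yes, they are equivalent — the two output columns agree on all 8 assignments:
Y | Z | X | Expression 1 | Expression 2
---------------------------------------
0 | 0 | 0 | 1 | 1
0 | 0 | 1 | 0 | 0
0 | 1 | 0 | 1 | 1
0 | 1 | 1 | 0 | 0
1 | 0 | 0 | 0 | 0
1 | 0 | 1 | 1 | 1
1 | 1 | 0 | 1 | 1
1 | 1 | 1 | 0 | 0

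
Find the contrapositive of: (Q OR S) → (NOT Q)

Contrapositive: Q → NOT (Q OR S)
Note: A statement and its contrapositive are logically equivalent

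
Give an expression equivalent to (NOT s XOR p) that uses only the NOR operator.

(((((s NOR s) NOR p) NOR ((s NOR s) NOR p)) NOR (((s NOR s) NOR p) NOR ((s NOR s) NOR p))) NOR (((((s NOR s) NOR (s NOR s)) NOR (p NOR p)) NOR (((s NOR s) NOR (s NOR s)) NOR (p NOR p))) NOR ((((s NOR s) NOR (s NOR s)) NOR (p NOR p)) NOR (((s NOR s) NOR (s NOR s)) NOR (p NOR p)))))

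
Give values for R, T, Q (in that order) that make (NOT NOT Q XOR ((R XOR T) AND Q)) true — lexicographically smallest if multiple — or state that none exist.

R=0, T=0, Q=1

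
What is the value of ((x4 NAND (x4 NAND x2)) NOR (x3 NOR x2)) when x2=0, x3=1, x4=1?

Substituting: ((1 NAND (1 NAND 0)) NOR (1 NOR 0))
= 1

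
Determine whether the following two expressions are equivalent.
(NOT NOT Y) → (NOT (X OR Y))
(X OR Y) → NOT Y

Yes, Contrapositive is always equivalent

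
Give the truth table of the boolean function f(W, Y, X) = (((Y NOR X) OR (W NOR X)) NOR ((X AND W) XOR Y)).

W | Y | X | Output
------------------
0 | 0 | 0 | 0
0 | 0 | 1 | 1
0 | 1 | 0 | 0
0 | 1 | 1 | 0
1 | 0 | 0 | 0
1 | 0 | 1 | 0
1 | 1 | 0 | 0
1 | 1 | 1 | 1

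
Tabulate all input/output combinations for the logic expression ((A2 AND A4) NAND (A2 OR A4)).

A2 | A4 | Output
----------------
0 | 0 | 1
0 | 1 | 1
1 | 0 | 1
1 | 1 | 0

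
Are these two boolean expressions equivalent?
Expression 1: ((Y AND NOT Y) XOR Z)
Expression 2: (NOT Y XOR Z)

No. Counterexample: with Z=0, Y=0, Expression 1 = 0 but Expression 2 = 1.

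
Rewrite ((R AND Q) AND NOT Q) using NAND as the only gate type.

((((R NAND Q) NAND (R NAND Q)) NAND (Q NAND Q)) NAND (((R NAND Q) NAND (R NAND Q)) NAND (Q NAND Q)))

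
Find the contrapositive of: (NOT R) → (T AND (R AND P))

Contrapositive: NOT (T AND (R AND P)) → R
Note: A statement and its contrapositive are logically equivalent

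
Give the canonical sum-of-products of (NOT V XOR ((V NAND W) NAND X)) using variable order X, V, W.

Σm(2, 3, 4, 5, 7) = (NOT X AND V AND NOT W) OR (NOT X AND V AND W) OR (X AND NOT V AND NOT W) OR (X AND NOT V AND W) OR (X AND V AND W)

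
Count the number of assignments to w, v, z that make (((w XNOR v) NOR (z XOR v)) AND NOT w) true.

Satisfying assignments: (0,1,1)
Count: 1 out of 8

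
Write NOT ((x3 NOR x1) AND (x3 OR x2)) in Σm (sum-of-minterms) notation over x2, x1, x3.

Σm(0, 1, 2, 3, 5, 6, 7) = (NOT x2 AND NOT x1 AND NOT x3) OR (NOT x2 AND NOT x1 AND x3) OR (NOT x2 AND x1 AND NOT x3) OR (NOT x2 AND x1 AND x3) OR (x2 AND NOT x1 AND x3) OR (x2 AND x1 AND NOT x3) OR (x2 AND x1 AND x3)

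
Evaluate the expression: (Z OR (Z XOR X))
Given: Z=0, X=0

Substituting: (0 OR (0 XOR 0))
= 0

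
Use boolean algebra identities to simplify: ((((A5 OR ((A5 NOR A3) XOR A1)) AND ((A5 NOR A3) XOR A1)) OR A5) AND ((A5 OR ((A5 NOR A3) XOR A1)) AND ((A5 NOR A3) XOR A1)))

By absorption (E AND (E OR v) = E) then absorption (E AND (E OR v) = E):
= ((A5 NOR A3) XOR A1)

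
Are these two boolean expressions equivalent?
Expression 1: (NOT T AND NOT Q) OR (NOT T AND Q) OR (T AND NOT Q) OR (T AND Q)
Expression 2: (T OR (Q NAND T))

Yes, they are equivalent — the two output columns agree on all 4 assignments:
T | Q | Expression 1 | Expression 2
-----------------------------------
0 | 0 | 1 | 1
0 | 1 | 1 | 1
1 | 0 | 1 | 1
1 | 1 | 1 | 1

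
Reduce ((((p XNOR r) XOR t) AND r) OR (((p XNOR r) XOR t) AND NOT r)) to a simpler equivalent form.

By distribution ((E AND v) OR (E AND NOT v) = E):
= ((p XNOR r) XOR t)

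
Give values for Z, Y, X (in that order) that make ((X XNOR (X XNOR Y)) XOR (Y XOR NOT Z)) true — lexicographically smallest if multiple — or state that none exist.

Z=0, Y=0, X=0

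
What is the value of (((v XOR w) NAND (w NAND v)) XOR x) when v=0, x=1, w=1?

Substituting: (((0 XOR 1) NAND (1 NAND 0)) XOR 1)
= 1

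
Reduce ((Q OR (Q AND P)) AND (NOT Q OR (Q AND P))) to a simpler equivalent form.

By distribution ((E OR v) AND (E OR NOT v) = E):
= (Q AND P)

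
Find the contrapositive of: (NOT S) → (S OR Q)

Contrapositive: NOT (S OR Q) → S
Note: A statement and its contrapositive are logically equivalent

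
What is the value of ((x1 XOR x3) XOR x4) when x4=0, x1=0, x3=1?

Substituting: ((0 XOR 1) XOR 0)
= 1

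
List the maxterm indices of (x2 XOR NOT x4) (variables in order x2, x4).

ΠM(1, 2) = (x2 OR NOT x4) AND (NOT x2 OR x4)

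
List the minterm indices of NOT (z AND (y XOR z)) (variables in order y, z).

Σm(0, 2, 3) = (NOT y AND NOT z) OR (y AND NOT z) OR (y AND z)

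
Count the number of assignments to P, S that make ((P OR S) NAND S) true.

Satisfying assignments: (0,0), (1,0)
Count: 2 out of 4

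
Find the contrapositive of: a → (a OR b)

Contrapositive: NOT (a OR b) → NOT a
Note: A statement and its contrapositive are logically equivalent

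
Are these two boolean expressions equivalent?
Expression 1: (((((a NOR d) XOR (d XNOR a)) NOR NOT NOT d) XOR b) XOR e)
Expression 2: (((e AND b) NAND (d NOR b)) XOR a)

No. Counterexample: with b=0, e=0, a=0, d=1, Expression 1 = 0 but Expression 2 = 1.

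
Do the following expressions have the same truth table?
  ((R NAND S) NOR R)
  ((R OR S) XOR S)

No. Counterexample: with S=0, R=1, Expression 1 = 0 but Expression 2 = 1.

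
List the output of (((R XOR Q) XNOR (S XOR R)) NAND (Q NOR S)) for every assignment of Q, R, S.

Q | R | S | Output
------------------
0 | 0 | 0 | 0
0 | 0 | 1 | 1
0 | 1 | 0 | 0
0 | 1 | 1 | 1
1 | 0 | 0 | 1
1 | 0 | 1 | 1
1 | 1 | 0 | 1
1 | 1 | 1 | 1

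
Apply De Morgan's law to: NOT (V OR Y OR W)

NOT V AND NOT Y AND NOT W
De Morgan's: NOT(OR of terms) = AND of negations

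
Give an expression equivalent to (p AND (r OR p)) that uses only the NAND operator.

((p NAND ((r NAND r) NAND (p NAND p))) NAND (p NAND ((r NAND r) NAND (p NAND p))))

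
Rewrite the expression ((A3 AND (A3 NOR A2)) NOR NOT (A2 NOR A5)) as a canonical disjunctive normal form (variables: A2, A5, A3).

(NOT A2 AND NOT A5 AND NOT A3) OR (NOT A2 AND NOT A5 AND A3)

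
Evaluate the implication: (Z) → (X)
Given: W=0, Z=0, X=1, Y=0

Antecedent (Z) = 0; consequent (X) = 1.
0 → 1 = 1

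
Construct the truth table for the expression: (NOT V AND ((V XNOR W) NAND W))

W | V | Output
--------------
0 | 0 | 1
0 | 1 | 0
1 | 0 | 1
1 | 1 | 0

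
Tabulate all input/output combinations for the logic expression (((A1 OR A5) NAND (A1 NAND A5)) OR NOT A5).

A5 | A1 | Output
----------------
0 | 0 | 1
0 | 1 | 1
1 | 0 | 0
1 | 1 | 1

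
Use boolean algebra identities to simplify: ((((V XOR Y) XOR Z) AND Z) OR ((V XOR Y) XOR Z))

By absorption (E OR (E AND v) = E):
= ((V XOR Y) XOR Z)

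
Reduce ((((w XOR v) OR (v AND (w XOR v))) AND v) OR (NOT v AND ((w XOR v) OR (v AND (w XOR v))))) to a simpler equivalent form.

By distribution ((E AND v) OR (E AND NOT v) = E) then absorption (E OR (E AND v) = E):
= (w XOR v)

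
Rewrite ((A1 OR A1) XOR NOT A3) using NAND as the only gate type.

((((A1 NAND A1) NAND (A1 NAND A1)) NAND (((A1 NAND A1) NAND (A1 NAND A1)) NAND (A3 NAND A3))) NAND ((A3 NAND A3) NAND (((A1 NAND A1) NAND (A1 NAND A1)) NAND (A3 NAND A3))))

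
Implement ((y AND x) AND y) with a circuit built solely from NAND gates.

((((y NAND x) NAND (y NAND x)) NAND y) NAND (((y NAND x) NAND (y NAND x)) NAND y))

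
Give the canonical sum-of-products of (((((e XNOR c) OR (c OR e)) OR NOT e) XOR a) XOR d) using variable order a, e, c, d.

Σm(0, 2, 4, 6, 9, 11, 13, 15) = (NOT a AND NOT e AND NOT c AND NOT d) OR (NOT a AND NOT e AND c AND NOT d) OR (NOT a AND e AND NOT c AND NOT d) OR (NOT a AND e AND c AND NOT d) OR (a AND NOT e AND NOT c AND d) OR (a AND NOT e AND c AND d) OR (a AND e AND NOT c AND d) OR (a AND e AND c AND d)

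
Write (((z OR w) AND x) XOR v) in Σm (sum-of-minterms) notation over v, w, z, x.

Σm(3, 5, 7, 8, 9, 10, 12, 14) = (NOT v AND NOT w AND z AND x) OR (NOT v AND w AND NOT z AND x) OR (NOT v AND w AND z AND x) OR (v AND NOT w AND NOT z AND NOT x) OR (v AND NOT w AND NOT z AND x) OR (v AND NOT w AND z AND NOT x) OR (v AND w AND NOT z AND NOT x) OR (v AND w AND z AND NOT x)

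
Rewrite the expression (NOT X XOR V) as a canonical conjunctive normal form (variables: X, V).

(X OR NOT V) AND (NOT X OR V)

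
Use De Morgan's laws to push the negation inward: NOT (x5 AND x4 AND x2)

NOT x5 OR NOT x4 OR NOT x2
De Morgan's: NOT(AND of terms) = OR of negations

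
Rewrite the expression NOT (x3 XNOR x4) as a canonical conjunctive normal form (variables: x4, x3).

(x4 OR x3) AND (NOT x4 OR NOT x3)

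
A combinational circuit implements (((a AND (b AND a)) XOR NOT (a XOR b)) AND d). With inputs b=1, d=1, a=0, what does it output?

Substituting: (((0 AND (1 AND 0)) XOR NOT (0 XOR 1)) AND 1)
= 0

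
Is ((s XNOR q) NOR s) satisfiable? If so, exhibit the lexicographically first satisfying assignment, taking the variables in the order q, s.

q=1, s=0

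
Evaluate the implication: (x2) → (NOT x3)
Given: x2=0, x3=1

Antecedent (x2) = 0; consequent (NOT x3) = 0.
0 → 0 = 1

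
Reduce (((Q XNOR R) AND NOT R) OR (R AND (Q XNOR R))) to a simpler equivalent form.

By distribution ((E AND v) OR (E AND NOT v) = E):
= (Q XNOR R)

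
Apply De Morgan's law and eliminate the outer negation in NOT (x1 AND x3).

NOT x1 OR NOT x3
De Morgan's: NOT(AND of terms) = OR of negations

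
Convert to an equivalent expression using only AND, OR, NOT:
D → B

NOT D OR B
(Implication elimination: A → B = NOT A OR B)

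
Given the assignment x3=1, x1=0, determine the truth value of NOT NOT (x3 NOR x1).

Substituting: NOT NOT (1 NOR 0)
= 0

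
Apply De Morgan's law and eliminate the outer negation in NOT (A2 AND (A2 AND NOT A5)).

NOT A2 OR NOT (A2 AND NOT A5)
De Morgan's: NOT(AND of terms) = OR of negations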